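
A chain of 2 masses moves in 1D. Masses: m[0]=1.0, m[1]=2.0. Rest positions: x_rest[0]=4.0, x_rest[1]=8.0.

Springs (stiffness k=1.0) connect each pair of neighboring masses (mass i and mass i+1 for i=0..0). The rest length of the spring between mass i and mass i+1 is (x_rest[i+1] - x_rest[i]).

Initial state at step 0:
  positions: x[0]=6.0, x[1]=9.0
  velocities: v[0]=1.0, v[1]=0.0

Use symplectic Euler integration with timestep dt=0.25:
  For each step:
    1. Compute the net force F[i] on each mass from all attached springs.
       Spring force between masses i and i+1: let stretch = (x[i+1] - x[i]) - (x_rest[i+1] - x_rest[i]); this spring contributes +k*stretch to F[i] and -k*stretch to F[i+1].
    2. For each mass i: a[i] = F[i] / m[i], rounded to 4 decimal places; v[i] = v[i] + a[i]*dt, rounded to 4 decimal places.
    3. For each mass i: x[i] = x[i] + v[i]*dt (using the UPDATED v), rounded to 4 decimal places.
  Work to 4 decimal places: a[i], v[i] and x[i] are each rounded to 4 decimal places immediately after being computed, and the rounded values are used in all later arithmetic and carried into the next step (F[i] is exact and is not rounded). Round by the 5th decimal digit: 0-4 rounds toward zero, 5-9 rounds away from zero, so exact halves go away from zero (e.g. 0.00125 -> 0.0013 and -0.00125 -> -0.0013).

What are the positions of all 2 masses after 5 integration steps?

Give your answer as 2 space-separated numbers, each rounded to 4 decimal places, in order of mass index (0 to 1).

Answer: 6.2200 9.5151

Derivation:
Step 0: x=[6.0000 9.0000] v=[1.0000 0.0000]
Step 1: x=[6.1875 9.0313] v=[0.7500 0.1250]
Step 2: x=[6.3028 9.0987] v=[0.4610 0.2695]
Step 3: x=[6.3428 9.2037] v=[0.1600 0.4200]
Step 4: x=[6.3116 9.3443] v=[-0.1248 0.5624]
Step 5: x=[6.2200 9.5151] v=[-0.3666 0.6833]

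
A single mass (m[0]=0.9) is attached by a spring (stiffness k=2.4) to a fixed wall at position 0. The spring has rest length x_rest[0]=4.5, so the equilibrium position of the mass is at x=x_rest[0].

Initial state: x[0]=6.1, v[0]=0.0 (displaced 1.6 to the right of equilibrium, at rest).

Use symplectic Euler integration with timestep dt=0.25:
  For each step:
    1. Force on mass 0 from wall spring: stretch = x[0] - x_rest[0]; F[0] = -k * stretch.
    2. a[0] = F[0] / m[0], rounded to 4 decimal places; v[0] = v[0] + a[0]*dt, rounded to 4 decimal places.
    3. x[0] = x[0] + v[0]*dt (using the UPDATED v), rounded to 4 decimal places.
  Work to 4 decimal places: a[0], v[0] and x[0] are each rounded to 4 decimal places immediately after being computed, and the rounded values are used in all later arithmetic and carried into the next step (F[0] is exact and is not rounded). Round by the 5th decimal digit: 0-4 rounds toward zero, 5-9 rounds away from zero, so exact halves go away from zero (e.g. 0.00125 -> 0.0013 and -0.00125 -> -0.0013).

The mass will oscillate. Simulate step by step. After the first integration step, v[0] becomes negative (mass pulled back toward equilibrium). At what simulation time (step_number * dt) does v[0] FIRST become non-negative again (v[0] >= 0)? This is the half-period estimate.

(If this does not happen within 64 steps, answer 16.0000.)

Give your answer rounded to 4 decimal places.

Answer: 2.0000

Derivation:
Step 0: x=[6.1000] v=[0.0000]
Step 1: x=[5.8333] v=[-1.0667]
Step 2: x=[5.3444] v=[-1.9556]
Step 3: x=[4.7148] v=[-2.5185]
Step 4: x=[4.0494] v=[-2.6617]
Step 5: x=[3.4591] v=[-2.3613]
Step 6: x=[3.0423] v=[-1.6674]
Step 7: x=[2.8684] v=[-0.6956]
Step 8: x=[2.9664] v=[0.3921]
First v>=0 after going negative at step 8, time=2.0000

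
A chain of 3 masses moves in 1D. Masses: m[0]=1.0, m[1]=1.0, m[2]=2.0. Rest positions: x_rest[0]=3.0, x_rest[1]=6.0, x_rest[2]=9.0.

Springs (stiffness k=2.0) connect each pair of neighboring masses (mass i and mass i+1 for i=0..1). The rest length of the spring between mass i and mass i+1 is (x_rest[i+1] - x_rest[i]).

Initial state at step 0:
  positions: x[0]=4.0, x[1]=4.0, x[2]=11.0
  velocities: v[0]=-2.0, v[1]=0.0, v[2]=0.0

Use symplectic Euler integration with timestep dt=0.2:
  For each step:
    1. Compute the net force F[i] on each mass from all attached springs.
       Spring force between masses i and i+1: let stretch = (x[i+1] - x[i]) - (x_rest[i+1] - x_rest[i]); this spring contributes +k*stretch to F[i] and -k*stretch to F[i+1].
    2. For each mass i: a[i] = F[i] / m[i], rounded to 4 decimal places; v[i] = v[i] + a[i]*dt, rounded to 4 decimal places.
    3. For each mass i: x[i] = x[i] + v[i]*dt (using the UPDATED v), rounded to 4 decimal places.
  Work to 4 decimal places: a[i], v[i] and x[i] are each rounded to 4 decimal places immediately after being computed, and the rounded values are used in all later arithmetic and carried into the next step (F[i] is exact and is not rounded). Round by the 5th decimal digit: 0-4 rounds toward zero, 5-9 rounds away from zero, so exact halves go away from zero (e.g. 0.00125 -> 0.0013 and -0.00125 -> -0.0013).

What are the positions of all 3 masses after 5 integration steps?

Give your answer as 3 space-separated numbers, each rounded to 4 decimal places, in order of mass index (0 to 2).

Answer: 0.7940 8.3520 9.4270

Derivation:
Step 0: x=[4.0000 4.0000 11.0000] v=[-2.0000 0.0000 0.0000]
Step 1: x=[3.3600 4.5600 10.8400] v=[-3.2000 2.8000 -0.8000]
Step 2: x=[2.5760 5.5264 10.5488] v=[-3.9200 4.8320 -1.4560]
Step 3: x=[1.7880 6.6586 10.1767] v=[-3.9398 5.6608 -1.8605]
Step 4: x=[1.1497 7.6826 9.7839] v=[-3.1916 5.1198 -1.9641]
Step 5: x=[0.7940 8.3520 9.4270] v=[-1.7784 3.3472 -1.7844]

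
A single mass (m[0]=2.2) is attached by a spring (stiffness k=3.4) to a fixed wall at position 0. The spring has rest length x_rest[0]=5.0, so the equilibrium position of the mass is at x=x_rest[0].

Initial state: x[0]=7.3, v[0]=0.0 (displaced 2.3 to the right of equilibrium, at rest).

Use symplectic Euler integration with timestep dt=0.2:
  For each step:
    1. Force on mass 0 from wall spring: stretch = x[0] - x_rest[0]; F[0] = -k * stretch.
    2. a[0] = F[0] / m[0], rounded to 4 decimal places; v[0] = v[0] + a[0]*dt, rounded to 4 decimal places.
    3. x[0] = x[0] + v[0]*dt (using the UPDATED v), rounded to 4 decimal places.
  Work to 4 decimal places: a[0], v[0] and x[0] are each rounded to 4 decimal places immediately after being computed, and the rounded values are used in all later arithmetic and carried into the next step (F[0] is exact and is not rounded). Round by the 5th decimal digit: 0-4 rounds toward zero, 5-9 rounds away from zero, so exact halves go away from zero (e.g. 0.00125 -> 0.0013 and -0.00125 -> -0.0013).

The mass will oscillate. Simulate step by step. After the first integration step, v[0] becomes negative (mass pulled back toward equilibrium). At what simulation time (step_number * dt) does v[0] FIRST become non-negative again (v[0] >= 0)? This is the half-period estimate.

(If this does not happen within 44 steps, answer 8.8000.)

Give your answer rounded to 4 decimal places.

Answer: 2.6000

Derivation:
Step 0: x=[7.3000] v=[0.0000]
Step 1: x=[7.1578] v=[-0.7109]
Step 2: x=[6.8822] v=[-1.3779]
Step 3: x=[6.4903] v=[-1.9597]
Step 4: x=[6.0062] v=[-2.4203]
Step 5: x=[5.4599] v=[-2.7313]
Step 6: x=[4.8852] v=[-2.8735]
Step 7: x=[4.3176] v=[-2.8380]
Step 8: x=[3.7922] v=[-2.6271]
Step 9: x=[3.3414] v=[-2.2538]
Step 10: x=[2.9932] v=[-1.7411]
Step 11: x=[2.7690] v=[-1.1208]
Step 12: x=[2.6828] v=[-0.4312]
Step 13: x=[2.7398] v=[0.2850]
First v>=0 after going negative at step 13, time=2.6000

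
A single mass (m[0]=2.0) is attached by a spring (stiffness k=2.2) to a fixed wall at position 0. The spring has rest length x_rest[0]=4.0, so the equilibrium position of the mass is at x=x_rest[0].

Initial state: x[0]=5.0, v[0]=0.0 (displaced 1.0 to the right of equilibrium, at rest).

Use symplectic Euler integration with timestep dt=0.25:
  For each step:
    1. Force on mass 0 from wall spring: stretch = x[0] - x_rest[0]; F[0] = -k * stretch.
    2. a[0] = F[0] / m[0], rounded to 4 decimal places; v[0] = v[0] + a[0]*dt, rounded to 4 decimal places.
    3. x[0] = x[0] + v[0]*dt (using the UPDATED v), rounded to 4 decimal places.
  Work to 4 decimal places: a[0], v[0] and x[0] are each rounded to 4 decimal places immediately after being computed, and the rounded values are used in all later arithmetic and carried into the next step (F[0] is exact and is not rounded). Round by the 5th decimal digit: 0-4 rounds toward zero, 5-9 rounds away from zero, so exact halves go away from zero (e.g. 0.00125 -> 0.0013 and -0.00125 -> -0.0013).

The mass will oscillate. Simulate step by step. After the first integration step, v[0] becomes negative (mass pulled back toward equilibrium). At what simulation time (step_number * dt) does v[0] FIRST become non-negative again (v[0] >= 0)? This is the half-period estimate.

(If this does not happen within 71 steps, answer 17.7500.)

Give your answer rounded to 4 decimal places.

Step 0: x=[5.0000] v=[0.0000]
Step 1: x=[4.9313] v=[-0.2750]
Step 2: x=[4.7985] v=[-0.5311]
Step 3: x=[4.6108] v=[-0.7507]
Step 4: x=[4.3811] v=[-0.9187]
Step 5: x=[4.1252] v=[-1.0235]
Step 6: x=[3.8607] v=[-1.0579]
Step 7: x=[3.6058] v=[-1.0196]
Step 8: x=[3.3780] v=[-0.9112]
Step 9: x=[3.1930] v=[-0.7402]
Step 10: x=[3.0634] v=[-0.5183]
Step 11: x=[2.9982] v=[-0.2607]
Step 12: x=[3.0019] v=[0.0148]
First v>=0 after going negative at step 12, time=3.0000

Answer: 3.0000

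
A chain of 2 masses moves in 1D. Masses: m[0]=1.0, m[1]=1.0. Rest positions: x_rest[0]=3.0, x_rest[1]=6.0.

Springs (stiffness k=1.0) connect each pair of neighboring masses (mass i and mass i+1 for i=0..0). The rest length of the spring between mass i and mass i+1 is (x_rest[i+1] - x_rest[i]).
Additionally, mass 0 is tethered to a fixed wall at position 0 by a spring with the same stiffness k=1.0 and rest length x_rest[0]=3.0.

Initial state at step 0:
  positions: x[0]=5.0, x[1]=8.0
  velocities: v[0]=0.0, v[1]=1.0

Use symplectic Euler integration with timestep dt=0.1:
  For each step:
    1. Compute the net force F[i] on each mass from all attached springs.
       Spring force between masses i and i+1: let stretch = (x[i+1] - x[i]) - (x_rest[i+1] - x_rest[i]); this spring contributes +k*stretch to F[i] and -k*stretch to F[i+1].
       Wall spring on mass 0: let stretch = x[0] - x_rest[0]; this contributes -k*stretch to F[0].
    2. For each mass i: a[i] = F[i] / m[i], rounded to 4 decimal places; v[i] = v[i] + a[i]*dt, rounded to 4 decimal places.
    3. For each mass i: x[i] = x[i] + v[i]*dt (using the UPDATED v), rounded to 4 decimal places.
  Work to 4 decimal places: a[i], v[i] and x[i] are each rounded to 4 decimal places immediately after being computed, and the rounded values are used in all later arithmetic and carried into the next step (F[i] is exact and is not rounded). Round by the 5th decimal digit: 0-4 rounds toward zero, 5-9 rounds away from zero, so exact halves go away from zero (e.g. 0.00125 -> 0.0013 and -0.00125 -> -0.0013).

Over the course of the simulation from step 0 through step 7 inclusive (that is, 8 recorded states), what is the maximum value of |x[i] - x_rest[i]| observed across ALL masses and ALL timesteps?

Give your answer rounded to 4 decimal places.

Answer: 2.6224

Derivation:
Step 0: x=[5.0000 8.0000] v=[0.0000 1.0000]
Step 1: x=[4.9800 8.1000] v=[-0.2000 1.0000]
Step 2: x=[4.9414 8.1988] v=[-0.3860 0.9880]
Step 3: x=[4.8860 8.2950] v=[-0.5544 0.9623]
Step 4: x=[4.8158 8.3871] v=[-0.7021 0.9214]
Step 5: x=[4.7331 8.4735] v=[-0.8266 0.8643]
Step 6: x=[4.6405 8.5525] v=[-0.9259 0.7903]
Step 7: x=[4.5406 8.6224] v=[-0.9988 0.6991]
Max displacement = 2.6224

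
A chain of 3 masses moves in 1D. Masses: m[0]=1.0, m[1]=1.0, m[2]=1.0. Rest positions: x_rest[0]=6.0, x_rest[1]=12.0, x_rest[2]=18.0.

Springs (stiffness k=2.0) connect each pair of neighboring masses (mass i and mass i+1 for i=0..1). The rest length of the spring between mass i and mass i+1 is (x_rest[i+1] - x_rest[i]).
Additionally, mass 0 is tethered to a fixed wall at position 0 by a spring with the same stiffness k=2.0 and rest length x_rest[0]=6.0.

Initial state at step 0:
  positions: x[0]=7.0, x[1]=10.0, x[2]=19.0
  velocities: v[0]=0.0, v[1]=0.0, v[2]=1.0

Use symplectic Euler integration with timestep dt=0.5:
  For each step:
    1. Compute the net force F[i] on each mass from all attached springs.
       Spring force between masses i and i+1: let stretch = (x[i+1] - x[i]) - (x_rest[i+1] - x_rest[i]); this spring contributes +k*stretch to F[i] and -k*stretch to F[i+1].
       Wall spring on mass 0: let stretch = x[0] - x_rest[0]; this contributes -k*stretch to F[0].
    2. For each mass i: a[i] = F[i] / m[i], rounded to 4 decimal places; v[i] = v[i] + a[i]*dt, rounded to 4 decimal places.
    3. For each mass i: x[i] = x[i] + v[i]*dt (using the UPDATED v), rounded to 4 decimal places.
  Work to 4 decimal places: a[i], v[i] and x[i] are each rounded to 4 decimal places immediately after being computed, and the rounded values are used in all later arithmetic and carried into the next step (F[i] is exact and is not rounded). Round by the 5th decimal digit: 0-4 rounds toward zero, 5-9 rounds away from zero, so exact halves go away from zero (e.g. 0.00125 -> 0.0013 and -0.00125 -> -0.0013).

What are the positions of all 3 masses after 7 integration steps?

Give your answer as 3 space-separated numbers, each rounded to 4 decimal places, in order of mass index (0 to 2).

Answer: 4.8438 13.8282 18.4532

Derivation:
Step 0: x=[7.0000 10.0000 19.0000] v=[0.0000 0.0000 1.0000]
Step 1: x=[5.0000 13.0000 18.0000] v=[-4.0000 6.0000 -2.0000]
Step 2: x=[4.5000 14.5000 17.5000] v=[-1.0000 3.0000 -1.0000]
Step 3: x=[6.7500 12.5000 18.5000] v=[4.5000 -4.0000 2.0000]
Step 4: x=[8.5000 10.6250 19.5000] v=[3.5000 -3.7500 2.0000]
Step 5: x=[7.0625 12.1250 19.0625] v=[-2.8750 3.0000 -0.8750]
Step 6: x=[4.6250 14.5625 18.1563] v=[-4.8750 4.8750 -1.8125]
Step 7: x=[4.8438 13.8282 18.4532] v=[0.4375 -1.4687 0.5937]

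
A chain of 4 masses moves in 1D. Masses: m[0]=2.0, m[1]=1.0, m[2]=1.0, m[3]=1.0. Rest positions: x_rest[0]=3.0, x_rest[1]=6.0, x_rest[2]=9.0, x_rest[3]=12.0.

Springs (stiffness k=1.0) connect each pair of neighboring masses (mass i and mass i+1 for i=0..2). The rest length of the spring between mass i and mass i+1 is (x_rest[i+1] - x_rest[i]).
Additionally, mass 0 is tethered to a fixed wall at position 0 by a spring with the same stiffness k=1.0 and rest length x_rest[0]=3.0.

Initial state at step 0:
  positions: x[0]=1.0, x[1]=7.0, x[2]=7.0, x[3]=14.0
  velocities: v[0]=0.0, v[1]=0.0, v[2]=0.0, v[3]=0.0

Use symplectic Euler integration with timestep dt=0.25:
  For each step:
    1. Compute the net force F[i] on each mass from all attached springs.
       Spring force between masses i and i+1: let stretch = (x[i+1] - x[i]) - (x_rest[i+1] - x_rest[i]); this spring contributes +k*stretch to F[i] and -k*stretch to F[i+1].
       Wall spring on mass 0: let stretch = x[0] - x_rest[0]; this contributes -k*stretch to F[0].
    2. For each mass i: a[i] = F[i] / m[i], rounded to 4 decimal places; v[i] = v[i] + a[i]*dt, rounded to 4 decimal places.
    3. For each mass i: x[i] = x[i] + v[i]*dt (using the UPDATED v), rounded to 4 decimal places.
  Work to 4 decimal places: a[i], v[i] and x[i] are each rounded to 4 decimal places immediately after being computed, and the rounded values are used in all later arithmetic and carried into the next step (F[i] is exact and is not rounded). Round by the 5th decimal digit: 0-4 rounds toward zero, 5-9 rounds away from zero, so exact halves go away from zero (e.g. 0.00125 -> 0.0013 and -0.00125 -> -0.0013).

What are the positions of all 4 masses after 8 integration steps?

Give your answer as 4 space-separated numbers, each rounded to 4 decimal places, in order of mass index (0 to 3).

Answer: 3.5941 4.5799 10.3427 10.8500

Derivation:
Step 0: x=[1.0000 7.0000 7.0000 14.0000] v=[0.0000 0.0000 0.0000 0.0000]
Step 1: x=[1.1563 6.6250 7.4375 13.7500] v=[0.6250 -1.5000 1.7500 -1.0000]
Step 2: x=[1.4473 5.9590 8.2188 13.2930] v=[1.1641 -2.6641 3.1250 -1.8281]
Step 3: x=[1.8341 5.1522 9.1760 12.7063] v=[1.5472 -3.2271 3.8286 -2.3467]
Step 4: x=[2.2673 4.3895 10.1023 12.0865] v=[1.7327 -3.0507 3.7052 -2.4793]
Step 5: x=[2.6960 3.8512 10.7956 11.5302] v=[1.7146 -2.1531 2.7731 -2.2254]
Step 6: x=[3.0765 3.6748 11.1008 11.1154] v=[1.5220 -0.7058 1.2207 -1.6591]
Step 7: x=[3.3796 3.9251 10.9428 10.8872] v=[1.2122 1.0011 -0.6322 -0.9128]
Step 8: x=[3.5941 4.5799 10.3427 10.8500] v=[0.8579 2.6192 -2.4005 -0.1489]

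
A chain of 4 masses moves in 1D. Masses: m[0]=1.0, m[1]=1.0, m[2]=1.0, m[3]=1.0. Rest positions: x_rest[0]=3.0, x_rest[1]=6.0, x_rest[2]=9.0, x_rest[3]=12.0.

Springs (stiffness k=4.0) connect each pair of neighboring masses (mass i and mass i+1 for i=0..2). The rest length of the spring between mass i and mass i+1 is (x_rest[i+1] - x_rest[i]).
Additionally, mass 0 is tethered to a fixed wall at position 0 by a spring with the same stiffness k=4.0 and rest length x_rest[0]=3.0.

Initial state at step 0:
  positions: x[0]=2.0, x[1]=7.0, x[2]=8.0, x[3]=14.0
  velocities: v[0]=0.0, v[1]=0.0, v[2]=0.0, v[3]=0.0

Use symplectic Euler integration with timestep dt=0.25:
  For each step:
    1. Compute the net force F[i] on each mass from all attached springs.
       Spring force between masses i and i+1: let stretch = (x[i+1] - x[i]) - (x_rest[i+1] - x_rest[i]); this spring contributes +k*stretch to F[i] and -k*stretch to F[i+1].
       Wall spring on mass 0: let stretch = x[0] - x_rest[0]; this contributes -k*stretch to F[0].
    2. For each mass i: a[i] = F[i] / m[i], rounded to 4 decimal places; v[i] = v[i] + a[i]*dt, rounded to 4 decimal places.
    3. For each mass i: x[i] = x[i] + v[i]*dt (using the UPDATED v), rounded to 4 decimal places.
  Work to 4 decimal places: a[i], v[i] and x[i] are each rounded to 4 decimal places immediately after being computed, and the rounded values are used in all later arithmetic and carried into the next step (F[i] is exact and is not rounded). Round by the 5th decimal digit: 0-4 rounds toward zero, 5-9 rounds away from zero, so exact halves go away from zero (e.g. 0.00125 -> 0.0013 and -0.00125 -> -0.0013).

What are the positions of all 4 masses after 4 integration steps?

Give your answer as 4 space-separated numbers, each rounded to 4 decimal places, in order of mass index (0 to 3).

Answer: 3.5508 6.3750 10.1250 11.5899

Derivation:
Step 0: x=[2.0000 7.0000 8.0000 14.0000] v=[0.0000 0.0000 0.0000 0.0000]
Step 1: x=[2.7500 6.0000 9.2500 13.2500] v=[3.0000 -4.0000 5.0000 -3.0000]
Step 2: x=[3.6250 5.0000 10.6875 12.2500] v=[3.5000 -4.0000 5.7500 -4.0000]
Step 3: x=[3.9375 5.0781 11.0938 11.6094] v=[1.2500 0.3125 1.6250 -2.5625]
Step 4: x=[3.5508 6.3750 10.1250 11.5899] v=[-1.5469 5.1876 -3.8751 -0.0781]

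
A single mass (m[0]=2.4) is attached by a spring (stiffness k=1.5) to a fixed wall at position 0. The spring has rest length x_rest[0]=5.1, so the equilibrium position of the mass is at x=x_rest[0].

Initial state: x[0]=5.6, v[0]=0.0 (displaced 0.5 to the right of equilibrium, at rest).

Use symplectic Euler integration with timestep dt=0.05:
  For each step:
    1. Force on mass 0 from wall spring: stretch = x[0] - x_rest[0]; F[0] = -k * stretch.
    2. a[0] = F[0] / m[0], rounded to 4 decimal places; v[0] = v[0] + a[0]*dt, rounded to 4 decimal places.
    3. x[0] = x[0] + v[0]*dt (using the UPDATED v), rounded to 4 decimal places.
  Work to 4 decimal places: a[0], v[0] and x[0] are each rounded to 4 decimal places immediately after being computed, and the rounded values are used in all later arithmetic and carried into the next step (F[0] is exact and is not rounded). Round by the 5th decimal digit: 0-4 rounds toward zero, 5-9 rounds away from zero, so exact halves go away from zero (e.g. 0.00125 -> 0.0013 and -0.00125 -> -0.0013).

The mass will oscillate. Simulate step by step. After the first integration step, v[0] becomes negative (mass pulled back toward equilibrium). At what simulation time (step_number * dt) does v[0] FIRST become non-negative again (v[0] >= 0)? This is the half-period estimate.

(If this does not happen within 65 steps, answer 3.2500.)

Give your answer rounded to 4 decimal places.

Answer: 3.2500

Derivation:
Step 0: x=[5.6000] v=[0.0000]
Step 1: x=[5.5992] v=[-0.0156]
Step 2: x=[5.5976] v=[-0.0312]
Step 3: x=[5.5953] v=[-0.0468]
Step 4: x=[5.5922] v=[-0.0623]
Step 5: x=[5.5883] v=[-0.0777]
Step 6: x=[5.5837] v=[-0.0930]
Step 7: x=[5.5783] v=[-0.1081]
Step 8: x=[5.5722] v=[-0.1230]
Step 9: x=[5.5653] v=[-0.1378]
Step 10: x=[5.5577] v=[-0.1523]
Step 11: x=[5.5494] v=[-0.1666]
Step 12: x=[5.5404] v=[-0.1806]
Step 13: x=[5.5307] v=[-0.1944]
Step 14: x=[5.5203] v=[-0.2079]
Step 15: x=[5.5093] v=[-0.2210]
Step 16: x=[5.4976] v=[-0.2338]
Step 17: x=[5.4853] v=[-0.2462]
Step 18: x=[5.4724] v=[-0.2582]
Step 19: x=[5.4589] v=[-0.2698]
Step 20: x=[5.4449] v=[-0.2810]
Step 21: x=[5.4303] v=[-0.2918]
Step 22: x=[5.4152] v=[-0.3021]
Step 23: x=[5.3996] v=[-0.3120]
Step 24: x=[5.3835] v=[-0.3214]
Step 25: x=[5.3670] v=[-0.3303]
Step 26: x=[5.3501] v=[-0.3386]
Step 27: x=[5.3328] v=[-0.3464]
Step 28: x=[5.3151] v=[-0.3537]
Step 29: x=[5.2971] v=[-0.3604]
Step 30: x=[5.2788] v=[-0.3666]
Step 31: x=[5.2602] v=[-0.3722]
Step 32: x=[5.2413] v=[-0.3772]
Step 33: x=[5.2222] v=[-0.3816]
Step 34: x=[5.2029] v=[-0.3854]
Step 35: x=[5.1835] v=[-0.3886]
Step 36: x=[5.1639] v=[-0.3912]
Step 37: x=[5.1442] v=[-0.3932]
Step 38: x=[5.1245] v=[-0.3946]
Step 39: x=[5.1047] v=[-0.3954]
Step 40: x=[5.0849] v=[-0.3955]
Step 41: x=[5.0652] v=[-0.3950]
Step 42: x=[5.0455] v=[-0.3939]
Step 43: x=[5.0259] v=[-0.3922]
Step 44: x=[5.0064] v=[-0.3899]
Step 45: x=[4.9871] v=[-0.3870]
Step 46: x=[4.9679] v=[-0.3835]
Step 47: x=[4.9489] v=[-0.3794]
Step 48: x=[4.9302] v=[-0.3747]
Step 49: x=[4.9117] v=[-0.3694]
Step 50: x=[4.8935] v=[-0.3635]
Step 51: x=[4.8757] v=[-0.3570]
Step 52: x=[4.8582] v=[-0.3500]
Step 53: x=[4.8411] v=[-0.3424]
Step 54: x=[4.8244] v=[-0.3343]
Step 55: x=[4.8081] v=[-0.3257]
Step 56: x=[4.7923] v=[-0.3166]
Step 57: x=[4.7770] v=[-0.3070]
Step 58: x=[4.7622] v=[-0.2969]
Step 59: x=[4.7479] v=[-0.2863]
Step 60: x=[4.7341] v=[-0.2753]
Step 61: x=[4.7209] v=[-0.2639]
Step 62: x=[4.7083] v=[-0.2521]
Step 63: x=[4.6963] v=[-0.2399]
Step 64: x=[4.6849] v=[-0.2273]
Step 65: x=[4.6742] v=[-0.2143]
v[0] did not become non-negative within 65 steps; using fallback time=3.2500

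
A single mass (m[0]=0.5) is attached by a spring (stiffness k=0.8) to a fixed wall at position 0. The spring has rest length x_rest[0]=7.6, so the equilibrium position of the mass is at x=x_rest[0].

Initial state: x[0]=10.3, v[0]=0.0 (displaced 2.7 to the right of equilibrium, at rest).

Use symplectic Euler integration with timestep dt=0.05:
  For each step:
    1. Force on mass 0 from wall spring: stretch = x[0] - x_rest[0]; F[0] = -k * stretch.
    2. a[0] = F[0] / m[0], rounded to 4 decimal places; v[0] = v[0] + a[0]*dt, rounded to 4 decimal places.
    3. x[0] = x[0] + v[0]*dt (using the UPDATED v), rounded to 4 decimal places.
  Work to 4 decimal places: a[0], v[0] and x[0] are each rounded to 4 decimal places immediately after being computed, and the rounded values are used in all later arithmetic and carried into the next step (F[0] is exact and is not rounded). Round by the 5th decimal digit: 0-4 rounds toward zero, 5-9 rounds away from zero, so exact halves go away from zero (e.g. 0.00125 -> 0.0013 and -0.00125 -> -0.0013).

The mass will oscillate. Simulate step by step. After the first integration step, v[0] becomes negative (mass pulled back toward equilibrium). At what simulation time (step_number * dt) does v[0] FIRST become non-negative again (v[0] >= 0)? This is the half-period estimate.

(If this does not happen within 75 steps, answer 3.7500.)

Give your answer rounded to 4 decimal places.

Step 0: x=[10.3000] v=[0.0000]
Step 1: x=[10.2892] v=[-0.2160]
Step 2: x=[10.2676] v=[-0.4311]
Step 3: x=[10.2354] v=[-0.6445]
Step 4: x=[10.1926] v=[-0.8553]
Step 5: x=[10.1395] v=[-1.0627]
Step 6: x=[10.0762] v=[-1.2659]
Step 7: x=[10.0030] v=[-1.4640]
Step 8: x=[9.9202] v=[-1.6562]
Step 9: x=[9.8281] v=[-1.8418]
Step 10: x=[9.7271] v=[-2.0201]
Step 11: x=[9.6176] v=[-2.1903]
Step 12: x=[9.5000] v=[-2.3517]
Step 13: x=[9.3748] v=[-2.5037]
Step 14: x=[9.2425] v=[-2.6457]
Step 15: x=[9.1036] v=[-2.7771]
Step 16: x=[8.9587] v=[-2.8974]
Step 17: x=[8.8084] v=[-3.0061]
Step 18: x=[8.6533] v=[-3.1028]
Step 19: x=[8.4939] v=[-3.1871]
Step 20: x=[8.3310] v=[-3.2586]
Step 21: x=[8.1651] v=[-3.3171]
Step 22: x=[7.9970] v=[-3.3623]
Step 23: x=[7.8273] v=[-3.3941]
Step 24: x=[7.6567] v=[-3.4123]
Step 25: x=[7.4859] v=[-3.4168]
Step 26: x=[7.3155] v=[-3.4077]
Step 27: x=[7.1463] v=[-3.3849]
Step 28: x=[6.9789] v=[-3.3486]
Step 29: x=[6.8140] v=[-3.2989]
Step 30: x=[6.6522] v=[-3.2360]
Step 31: x=[6.4942] v=[-3.1602]
Step 32: x=[6.3406] v=[-3.0717]
Step 33: x=[6.1921] v=[-2.9710]
Step 34: x=[6.0492] v=[-2.8584]
Step 35: x=[5.9125] v=[-2.7343]
Step 36: x=[5.7825] v=[-2.5993]
Step 37: x=[5.6598] v=[-2.4539]
Step 38: x=[5.5449] v=[-2.2987]
Step 39: x=[5.4382] v=[-2.1343]
Step 40: x=[5.3401] v=[-1.9614]
Step 41: x=[5.2511] v=[-1.7806]
Step 42: x=[5.1715] v=[-1.5927]
Step 43: x=[5.1016] v=[-1.3984]
Step 44: x=[5.0417] v=[-1.1985]
Step 45: x=[4.9920] v=[-0.9938]
Step 46: x=[4.9527] v=[-0.7852]
Step 47: x=[4.9240] v=[-0.5734]
Step 48: x=[4.9060] v=[-0.3593]
Step 49: x=[4.8988] v=[-0.1438]
Step 50: x=[4.9024] v=[0.0723]
First v>=0 after going negative at step 50, time=2.5000

Answer: 2.5000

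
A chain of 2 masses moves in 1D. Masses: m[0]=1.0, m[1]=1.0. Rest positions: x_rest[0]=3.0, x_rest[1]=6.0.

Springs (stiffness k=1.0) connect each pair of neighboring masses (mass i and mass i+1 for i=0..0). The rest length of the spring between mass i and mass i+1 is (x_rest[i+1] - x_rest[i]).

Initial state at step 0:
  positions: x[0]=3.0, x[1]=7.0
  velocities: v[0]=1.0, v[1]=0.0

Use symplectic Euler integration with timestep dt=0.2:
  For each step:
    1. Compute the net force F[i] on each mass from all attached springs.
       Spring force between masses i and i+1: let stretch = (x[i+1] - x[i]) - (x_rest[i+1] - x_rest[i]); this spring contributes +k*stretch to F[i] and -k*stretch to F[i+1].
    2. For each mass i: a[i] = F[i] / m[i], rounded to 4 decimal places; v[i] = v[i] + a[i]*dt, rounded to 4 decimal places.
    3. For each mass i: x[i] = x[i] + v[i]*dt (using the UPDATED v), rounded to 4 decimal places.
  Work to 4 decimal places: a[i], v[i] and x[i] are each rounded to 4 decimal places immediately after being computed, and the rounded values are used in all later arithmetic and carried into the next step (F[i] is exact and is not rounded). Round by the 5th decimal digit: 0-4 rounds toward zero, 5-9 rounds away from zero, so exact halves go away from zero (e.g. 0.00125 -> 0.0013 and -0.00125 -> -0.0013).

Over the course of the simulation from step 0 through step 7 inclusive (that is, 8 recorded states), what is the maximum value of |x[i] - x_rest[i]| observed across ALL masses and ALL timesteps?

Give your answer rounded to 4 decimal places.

Answer: 1.7941

Derivation:
Step 0: x=[3.0000 7.0000] v=[1.0000 0.0000]
Step 1: x=[3.2400 6.9600] v=[1.2000 -0.2000]
Step 2: x=[3.5088 6.8912] v=[1.3440 -0.3440]
Step 3: x=[3.7929 6.8071] v=[1.4205 -0.4205]
Step 4: x=[4.0776 6.7224] v=[1.4233 -0.4233]
Step 5: x=[4.3481 6.6519] v=[1.3523 -0.3523]
Step 6: x=[4.5907 6.6093] v=[1.2131 -0.2131]
Step 7: x=[4.7941 6.6059] v=[1.0168 -0.0168]
Max displacement = 1.7941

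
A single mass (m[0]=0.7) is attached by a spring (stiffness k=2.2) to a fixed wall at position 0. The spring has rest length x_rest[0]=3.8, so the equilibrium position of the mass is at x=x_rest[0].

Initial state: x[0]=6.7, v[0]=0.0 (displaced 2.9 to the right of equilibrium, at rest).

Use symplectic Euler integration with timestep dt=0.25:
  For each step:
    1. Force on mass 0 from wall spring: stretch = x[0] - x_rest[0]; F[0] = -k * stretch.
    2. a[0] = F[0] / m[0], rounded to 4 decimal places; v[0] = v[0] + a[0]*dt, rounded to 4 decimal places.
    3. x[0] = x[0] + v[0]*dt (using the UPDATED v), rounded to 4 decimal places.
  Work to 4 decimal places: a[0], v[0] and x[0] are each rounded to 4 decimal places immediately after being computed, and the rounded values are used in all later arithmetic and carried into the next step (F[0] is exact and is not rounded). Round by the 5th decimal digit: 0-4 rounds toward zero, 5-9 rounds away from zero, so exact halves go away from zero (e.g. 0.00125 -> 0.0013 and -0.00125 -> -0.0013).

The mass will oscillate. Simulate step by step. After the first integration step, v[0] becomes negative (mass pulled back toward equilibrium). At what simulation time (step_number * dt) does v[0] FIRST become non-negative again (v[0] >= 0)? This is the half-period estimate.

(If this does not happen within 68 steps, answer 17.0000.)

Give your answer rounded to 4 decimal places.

Step 0: x=[6.7000] v=[0.0000]
Step 1: x=[6.1304] v=[-2.2786]
Step 2: x=[5.1030] v=[-4.1096]
Step 3: x=[3.8197] v=[-5.1334]
Step 4: x=[2.5325] v=[-5.1489]
Step 5: x=[1.4943] v=[-4.1530]
Step 6: x=[0.9090] v=[-2.3414]
Step 7: x=[0.8915] v=[-0.0699]
Step 8: x=[1.4454] v=[2.2154]
First v>=0 after going negative at step 8, time=2.0000

Answer: 2.0000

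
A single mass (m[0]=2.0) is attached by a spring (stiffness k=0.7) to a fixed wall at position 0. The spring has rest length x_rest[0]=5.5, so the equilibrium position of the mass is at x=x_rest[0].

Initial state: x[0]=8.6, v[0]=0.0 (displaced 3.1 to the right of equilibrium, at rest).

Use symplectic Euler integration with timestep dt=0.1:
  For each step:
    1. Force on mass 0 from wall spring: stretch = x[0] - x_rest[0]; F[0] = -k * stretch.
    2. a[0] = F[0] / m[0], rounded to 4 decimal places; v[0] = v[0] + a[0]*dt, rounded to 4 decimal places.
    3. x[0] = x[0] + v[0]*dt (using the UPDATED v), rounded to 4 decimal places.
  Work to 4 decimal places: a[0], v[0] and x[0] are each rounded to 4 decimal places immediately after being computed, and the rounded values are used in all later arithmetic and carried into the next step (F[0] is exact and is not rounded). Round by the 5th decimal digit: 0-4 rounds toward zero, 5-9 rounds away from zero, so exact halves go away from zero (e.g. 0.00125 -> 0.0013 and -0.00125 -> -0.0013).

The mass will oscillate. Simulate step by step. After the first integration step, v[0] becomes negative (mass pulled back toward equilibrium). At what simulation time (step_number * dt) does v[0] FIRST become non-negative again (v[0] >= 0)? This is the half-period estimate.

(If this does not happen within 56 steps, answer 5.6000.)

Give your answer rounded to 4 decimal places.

Answer: 5.4000

Derivation:
Step 0: x=[8.6000] v=[0.0000]
Step 1: x=[8.5892] v=[-0.1085]
Step 2: x=[8.5675] v=[-0.2166]
Step 3: x=[8.5351] v=[-0.3240]
Step 4: x=[8.4921] v=[-0.4302]
Step 5: x=[8.4386] v=[-0.5349]
Step 6: x=[8.3748] v=[-0.6378]
Step 7: x=[8.3010] v=[-0.7384]
Step 8: x=[8.2174] v=[-0.8364]
Step 9: x=[8.1243] v=[-0.9315]
Step 10: x=[8.0220] v=[-1.0234]
Step 11: x=[7.9108] v=[-1.1117]
Step 12: x=[7.7912] v=[-1.1961]
Step 13: x=[7.6636] v=[-1.2763]
Step 14: x=[7.5284] v=[-1.3520]
Step 15: x=[7.3861] v=[-1.4230]
Step 16: x=[7.2372] v=[-1.4890]
Step 17: x=[7.0822] v=[-1.5498]
Step 18: x=[6.9217] v=[-1.6052]
Step 19: x=[6.7562] v=[-1.6550]
Step 20: x=[6.5863] v=[-1.6990]
Step 21: x=[6.4126] v=[-1.7370]
Step 22: x=[6.2357] v=[-1.7689]
Step 23: x=[6.0562] v=[-1.7947]
Step 24: x=[5.8748] v=[-1.8142]
Step 25: x=[5.6921] v=[-1.8273]
Step 26: x=[5.5087] v=[-1.8340]
Step 27: x=[5.3253] v=[-1.8343]
Step 28: x=[5.1425] v=[-1.8282]
Step 29: x=[4.9609] v=[-1.8157]
Step 30: x=[4.7812] v=[-1.7968]
Step 31: x=[4.6040] v=[-1.7716]
Step 32: x=[4.4300] v=[-1.7402]
Step 33: x=[4.2597] v=[-1.7028]
Step 34: x=[4.0938] v=[-1.6594]
Step 35: x=[3.9328] v=[-1.6102]
Step 36: x=[3.7773] v=[-1.5554]
Step 37: x=[3.6278] v=[-1.4951]
Step 38: x=[3.4848] v=[-1.4296]
Step 39: x=[3.3489] v=[-1.3591]
Step 40: x=[3.2205] v=[-1.2838]
Step 41: x=[3.1001] v=[-1.2040]
Step 42: x=[2.9881] v=[-1.1200]
Step 43: x=[2.8849] v=[-1.0321]
Step 44: x=[2.7908] v=[-0.9406]
Step 45: x=[2.7062] v=[-0.8458]
Step 46: x=[2.6314] v=[-0.7480]
Step 47: x=[2.5666] v=[-0.6476]
Step 48: x=[2.5121] v=[-0.5449]
Step 49: x=[2.4681] v=[-0.4403]
Step 50: x=[2.4347] v=[-0.3342]
Step 51: x=[2.4120] v=[-0.2269]
Step 52: x=[2.4001] v=[-0.1188]
Step 53: x=[2.3991] v=[-0.0103]
Step 54: x=[2.4089] v=[0.0982]
First v>=0 after going negative at step 54, time=5.4000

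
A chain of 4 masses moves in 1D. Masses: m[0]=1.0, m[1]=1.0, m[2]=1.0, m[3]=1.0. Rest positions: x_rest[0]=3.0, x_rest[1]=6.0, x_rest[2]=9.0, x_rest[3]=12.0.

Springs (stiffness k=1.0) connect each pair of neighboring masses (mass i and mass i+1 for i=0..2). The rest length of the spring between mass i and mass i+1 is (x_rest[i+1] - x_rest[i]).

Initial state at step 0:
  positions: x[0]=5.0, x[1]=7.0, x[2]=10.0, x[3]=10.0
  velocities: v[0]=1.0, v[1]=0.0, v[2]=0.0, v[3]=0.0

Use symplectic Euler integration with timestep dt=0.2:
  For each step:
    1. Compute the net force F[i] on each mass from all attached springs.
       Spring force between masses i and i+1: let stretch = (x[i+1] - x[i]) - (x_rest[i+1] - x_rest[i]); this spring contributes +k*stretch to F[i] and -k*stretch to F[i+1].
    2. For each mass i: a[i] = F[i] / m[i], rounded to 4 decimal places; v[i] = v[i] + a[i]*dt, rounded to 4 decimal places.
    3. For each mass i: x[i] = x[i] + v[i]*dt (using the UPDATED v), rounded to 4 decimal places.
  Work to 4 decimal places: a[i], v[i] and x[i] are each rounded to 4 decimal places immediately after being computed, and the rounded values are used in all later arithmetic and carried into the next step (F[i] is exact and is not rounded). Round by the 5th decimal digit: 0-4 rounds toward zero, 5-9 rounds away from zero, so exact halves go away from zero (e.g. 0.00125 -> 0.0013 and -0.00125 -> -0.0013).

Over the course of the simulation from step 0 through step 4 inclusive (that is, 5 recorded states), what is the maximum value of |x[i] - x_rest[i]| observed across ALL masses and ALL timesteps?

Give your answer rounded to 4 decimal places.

Step 0: x=[5.0000 7.0000 10.0000 10.0000] v=[1.0000 0.0000 0.0000 0.0000]
Step 1: x=[5.1600 7.0400 9.8800 10.1200] v=[0.8000 0.2000 -0.6000 0.6000]
Step 2: x=[5.2752 7.1184 9.6560 10.3504] v=[0.5760 0.3920 -1.1200 1.1520]
Step 3: x=[5.3441 7.2246 9.3583 10.6730] v=[0.3446 0.5309 -1.4886 1.6131]
Step 4: x=[5.3682 7.3409 9.0278 11.0630] v=[0.1207 0.5815 -1.6524 1.9502]
Max displacement = 2.3682

Answer: 2.3682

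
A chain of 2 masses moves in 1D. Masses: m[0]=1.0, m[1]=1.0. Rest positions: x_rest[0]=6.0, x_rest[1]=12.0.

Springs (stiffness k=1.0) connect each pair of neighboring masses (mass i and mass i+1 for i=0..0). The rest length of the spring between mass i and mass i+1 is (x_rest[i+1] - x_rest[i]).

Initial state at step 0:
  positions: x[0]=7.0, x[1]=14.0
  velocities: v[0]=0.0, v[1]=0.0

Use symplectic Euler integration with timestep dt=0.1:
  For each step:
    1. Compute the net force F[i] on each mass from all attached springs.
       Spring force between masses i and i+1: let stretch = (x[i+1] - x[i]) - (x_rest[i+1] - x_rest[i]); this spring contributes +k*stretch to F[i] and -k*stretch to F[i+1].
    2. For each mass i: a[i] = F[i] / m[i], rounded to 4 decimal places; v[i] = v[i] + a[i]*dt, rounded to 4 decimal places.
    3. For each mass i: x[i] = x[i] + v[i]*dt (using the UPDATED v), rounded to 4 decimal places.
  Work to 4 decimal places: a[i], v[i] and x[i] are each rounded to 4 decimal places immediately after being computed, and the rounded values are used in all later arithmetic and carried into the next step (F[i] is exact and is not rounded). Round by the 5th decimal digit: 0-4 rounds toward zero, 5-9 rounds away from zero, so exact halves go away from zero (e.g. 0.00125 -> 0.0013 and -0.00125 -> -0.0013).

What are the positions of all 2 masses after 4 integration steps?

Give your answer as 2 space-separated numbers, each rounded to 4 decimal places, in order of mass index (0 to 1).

Answer: 7.0970 13.9030

Derivation:
Step 0: x=[7.0000 14.0000] v=[0.0000 0.0000]
Step 1: x=[7.0100 13.9900] v=[0.1000 -0.1000]
Step 2: x=[7.0298 13.9702] v=[0.1980 -0.1980]
Step 3: x=[7.0590 13.9410] v=[0.2920 -0.2920]
Step 4: x=[7.0970 13.9030] v=[0.3802 -0.3802]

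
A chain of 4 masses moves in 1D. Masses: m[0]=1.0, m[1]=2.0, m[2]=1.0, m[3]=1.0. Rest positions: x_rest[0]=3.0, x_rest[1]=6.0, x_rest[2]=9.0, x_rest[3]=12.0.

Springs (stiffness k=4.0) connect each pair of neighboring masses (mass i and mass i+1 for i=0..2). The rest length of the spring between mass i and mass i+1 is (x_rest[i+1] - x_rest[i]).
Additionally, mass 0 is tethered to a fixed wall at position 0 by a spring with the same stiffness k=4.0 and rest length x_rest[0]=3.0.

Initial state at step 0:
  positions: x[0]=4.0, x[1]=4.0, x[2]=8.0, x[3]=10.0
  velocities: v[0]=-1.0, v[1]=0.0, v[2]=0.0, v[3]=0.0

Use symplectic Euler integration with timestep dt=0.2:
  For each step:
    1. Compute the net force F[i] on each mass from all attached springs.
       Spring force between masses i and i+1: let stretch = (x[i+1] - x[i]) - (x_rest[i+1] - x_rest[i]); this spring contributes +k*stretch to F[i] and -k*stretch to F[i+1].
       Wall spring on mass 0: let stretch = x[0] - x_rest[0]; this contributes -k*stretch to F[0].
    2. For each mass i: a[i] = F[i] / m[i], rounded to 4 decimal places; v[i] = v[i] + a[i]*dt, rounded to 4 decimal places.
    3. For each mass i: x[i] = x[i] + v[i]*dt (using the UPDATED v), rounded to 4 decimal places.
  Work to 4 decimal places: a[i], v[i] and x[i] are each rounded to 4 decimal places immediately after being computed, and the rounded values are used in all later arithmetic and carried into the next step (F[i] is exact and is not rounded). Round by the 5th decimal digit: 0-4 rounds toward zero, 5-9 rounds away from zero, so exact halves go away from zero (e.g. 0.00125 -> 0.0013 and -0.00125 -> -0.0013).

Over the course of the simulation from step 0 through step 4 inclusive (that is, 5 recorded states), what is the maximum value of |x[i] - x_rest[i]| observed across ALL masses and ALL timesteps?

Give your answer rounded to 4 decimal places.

Step 0: x=[4.0000 4.0000 8.0000 10.0000] v=[-1.0000 0.0000 0.0000 0.0000]
Step 1: x=[3.1600 4.3200 7.6800 10.1600] v=[-4.2000 1.6000 -1.6000 0.8000]
Step 2: x=[2.0000 4.8160 7.2192 10.4032] v=[-5.8000 2.4800 -2.3040 1.2160]
Step 3: x=[0.9706 5.2790 6.8833 10.6170] v=[-5.1472 2.3149 -1.6794 1.0688]
Step 4: x=[0.4752 5.5257 6.8881 10.7134] v=[-2.4770 1.2333 0.0241 0.4818]
Max displacement = 2.5248

Answer: 2.5248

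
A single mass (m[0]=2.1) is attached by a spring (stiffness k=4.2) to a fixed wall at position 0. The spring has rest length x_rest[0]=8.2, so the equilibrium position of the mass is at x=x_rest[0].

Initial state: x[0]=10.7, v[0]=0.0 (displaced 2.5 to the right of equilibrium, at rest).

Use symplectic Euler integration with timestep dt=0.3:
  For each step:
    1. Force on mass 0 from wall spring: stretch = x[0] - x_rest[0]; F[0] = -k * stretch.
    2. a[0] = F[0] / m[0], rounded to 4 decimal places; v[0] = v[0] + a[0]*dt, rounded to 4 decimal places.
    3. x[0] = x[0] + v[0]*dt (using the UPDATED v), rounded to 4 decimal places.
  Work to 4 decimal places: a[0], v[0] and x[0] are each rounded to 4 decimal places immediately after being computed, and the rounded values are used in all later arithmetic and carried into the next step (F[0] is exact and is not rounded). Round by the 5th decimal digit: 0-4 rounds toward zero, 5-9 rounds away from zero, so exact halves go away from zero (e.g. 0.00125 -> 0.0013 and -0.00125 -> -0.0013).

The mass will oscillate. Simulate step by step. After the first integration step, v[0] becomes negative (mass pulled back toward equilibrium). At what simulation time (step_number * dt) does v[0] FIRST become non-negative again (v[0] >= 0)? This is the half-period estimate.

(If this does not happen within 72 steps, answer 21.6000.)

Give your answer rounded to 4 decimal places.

Step 0: x=[10.7000] v=[0.0000]
Step 1: x=[10.2500] v=[-1.5000]
Step 2: x=[9.4310] v=[-2.7300]
Step 3: x=[8.3904] v=[-3.4686]
Step 4: x=[7.3156] v=[-3.5828]
Step 5: x=[6.3999] v=[-3.0522]
Step 6: x=[5.8083] v=[-1.9721]
Step 7: x=[5.6472] v=[-0.5371]
Step 8: x=[5.9456] v=[0.9946]
First v>=0 after going negative at step 8, time=2.4000

Answer: 2.4000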